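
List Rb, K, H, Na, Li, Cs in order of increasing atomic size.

H is in period 1, group 1; Li is in period 2, group 1; Na is in period 3, group 1; K is in period 4, group 1; Rb is in period 5, group 1; Cs is in period 6, group 1.
Across a period the added protons contract the valence shell; down a group each new principal shell makes the atom larger.
All are in group 1, so atomic radius increases down the group.
So from smallest to largest: H < Li < Na < K < Rb < Cs.

H, Li, Na, K, Rb, Cs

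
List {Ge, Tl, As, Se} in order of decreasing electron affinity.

Ge is in period 4, group 14; As is in period 4, group 15; Se is in period 4, group 16; Tl is in period 6, group 13.
Atoms with high Z_eff and room in the valence shell (especially the halogens) have the most exothermic electron affinities.
Here both period and group differ, so the two effects have to be weighed against each other.
As > Tl: both effects reinforce here, so As is clearly the higher of the two.
Ge > As: this pair runs against the simple trend — see the exception note.
Se > Ge: both are in period 4; the period trend gives Se the larger value.
Note the exception: Ge has a higher electron affinity than As, contrary to the simple trend — adding an electron to As's half-filled 4p³ is unfavourable, so Ge (4p²) has the more exothermic EA.
Tabulated electron affinity (kJ/mol): Ge 119, As 78, Se 195, Tl 19.
So from highest to lowest: Se > Ge > As > Tl.

Se > Ge > As > Tl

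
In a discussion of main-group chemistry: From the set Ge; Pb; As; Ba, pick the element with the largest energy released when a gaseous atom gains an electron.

Atoms with high Z_eff and room in the valence shell (especially the halogens) have the most exothermic electron affinities.
Here both period and group differ, so the two effects have to be weighed against each other.
Pb > Ba: both are in period 6; the period trend gives Pb the larger value.
As > Pb: relative to Pb, both the across-period and down-group shifts push As's electron affinity up.
Ge > As: this pair runs against the simple trend — see the exception note.
Note the exception: Ge has a higher electron affinity than As, contrary to the simple trend — adding an electron to As's half-filled 4p³ is unfavourable, so Ge (4p²) has the more exothermic EA.
Tabulated electron affinity (kJ/mol): Ge 119, As 78, Ba 14, Pb 35.
The largest energy released when a gaseous atom gains an electron among these belongs to Ge.

Ge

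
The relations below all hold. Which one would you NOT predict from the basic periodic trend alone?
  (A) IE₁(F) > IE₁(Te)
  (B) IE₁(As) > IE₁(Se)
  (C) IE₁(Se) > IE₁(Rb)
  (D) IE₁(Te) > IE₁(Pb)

The general trend: first ionization energy increases across a period and decreases down a group.
(A) F (period 2, group 17) vs Te (period 5, group 16): the stated order agrees with the simple trend.
(B) As (period 4, group 15) vs Se (period 4, group 16): the stated order contradicts the simple trend.
(C) Se (period 4, group 16) vs Rb (period 5, group 1): the stated order agrees with the simple trend.
(D) Te (period 5, group 16) vs Pb (period 6, group 14): the stated order agrees with the simple trend.
The exception is (B): Se (4p⁴) ionizes more easily than half-filled As (4p³).

(B)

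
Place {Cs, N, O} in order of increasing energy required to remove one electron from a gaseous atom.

N is in period 2, group 15; O is in period 2, group 16; Cs is in period 6, group 1.
Across a period the outer electron is held more tightly (higher IE₁); down a group it sits in a higher shell, more shielded, and comes off more easily.
Neither a single period nor a single group — weigh both effects.
O > Cs: both effects reinforce here, so O is clearly the higher of the two.
N > O: this pair runs against the simple trend — see the exception note.
Note the exception: N has a higher first ionization energy than O, contrary to the simple trend — pairing an electron in O's 2p⁴ costs repulsion energy, so O ionizes more easily than half-filled N (2p³).
Tabulated first ionization energy (kJ/mol): N 1402, O 1314, Cs 376.
So from lowest to highest: Cs < O < N.

Cs < O < N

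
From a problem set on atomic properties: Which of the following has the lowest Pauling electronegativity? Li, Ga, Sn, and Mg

Li

Atoms toward the upper right of the periodic table pull bonding electrons most strongly.
A diagonal step moves right (one effect) and down (the opposite effect) at once.
Mg > Li: the two effects oppose for this pair; the across-period effect wins (1.31 vs 0.98).
Ga > Mg: period and group pull opposite ways; the across-period shift dominates (1.81 vs 1.31).
Sn > Ga: period and group pull opposite ways; the across-period shift dominates (1.96 vs 1.81).
For reference (Pauling): Li 0.98, Mg 1.31, Ga 1.81, Sn 1.96.
The lowest Pauling electronegativity among these belongs to Li.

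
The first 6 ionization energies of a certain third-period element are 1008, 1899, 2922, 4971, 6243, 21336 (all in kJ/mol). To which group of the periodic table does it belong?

Group 15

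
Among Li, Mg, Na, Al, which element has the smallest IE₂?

Mg

Consider each +1 ion: Li⁺ is the bare [He] core; Mg⁺ still has 1 valence electron; Na⁺ is the bare [Ne] core; Al⁺ still has 2 valence electrons.
Breaking into a closed-shell core is much more expensive than removing a leftover valence electron — Na and Li have the largest IE_2 here.
Valence configurations: Mg⁺ [Ne]3s¹, Al⁺ [Ne]3s².
The numbers (kJ/mol): Li 7298, Mg 1451, Na 4562, Al 1817.
Putting it together, IE_2: Mg < Al < Na < Li.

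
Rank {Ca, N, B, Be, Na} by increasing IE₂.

Ca, Be, B, N, Na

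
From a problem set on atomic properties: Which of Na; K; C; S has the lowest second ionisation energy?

S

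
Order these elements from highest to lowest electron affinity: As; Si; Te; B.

B is in period 2, group 13; Si is in period 3, group 14; As is in period 4, group 15; Te is in period 5, group 16.
Atoms with high Z_eff and room in the valence shell (especially the halogens) have the most exothermic electron affinities.
A diagonal step moves right (one effect) and down (the opposite effect) at once.
As > B: period and group pull opposite ways; the across-period shift dominates (78 vs 27 kJ/mol).
Si > As: the two effects oppose for this pair; the down-group effect wins (134 vs 78 kJ/mol).
Te > Si: period and group pull opposite ways; the across-period shift dominates (190 vs 134 kJ/mol).
For reference (kJ/mol): B 27, Si 134, As 78, Te 190.
So from highest to lowest: Te > Si > As > B.

Te > Si > As > B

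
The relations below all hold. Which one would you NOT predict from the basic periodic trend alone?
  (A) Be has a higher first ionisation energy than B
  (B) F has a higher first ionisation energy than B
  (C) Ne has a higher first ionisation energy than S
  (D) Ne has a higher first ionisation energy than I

(A)

The general trend: first ionisation energy increases across a period and decreases down a group.
(A) Be (period 2, group 2) vs B (period 2, group 13): the stated order contradicts the simple trend.
(B) F (period 2, group 17) vs B (period 2, group 13): the stated order agrees with the simple trend.
(C) Ne (period 2, group 18) vs S (period 3, group 16): the stated order agrees with the simple trend.
(D) Ne (period 2, group 18) vs I (period 5, group 17): the stated order agrees with the simple trend.
The exception is (A): removing B's lone 2p electron is easier than breaking Be's filled 2s².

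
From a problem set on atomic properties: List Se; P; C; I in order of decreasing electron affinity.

I, Se, C, P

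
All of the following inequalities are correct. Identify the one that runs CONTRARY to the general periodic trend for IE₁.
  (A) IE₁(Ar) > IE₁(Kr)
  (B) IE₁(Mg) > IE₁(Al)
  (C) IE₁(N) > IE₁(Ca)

The general trend: IE₁ increases across a period and decreases down a group.
(A) Ar (period 3, group 18) vs Kr (period 4, group 18): the stated order agrees with the simple trend.
(B) Mg (period 3, group 2) vs Al (period 3, group 13): the stated order contradicts the simple trend.
(C) N (period 2, group 15) vs Ca (period 4, group 2): the stated order agrees with the simple trend.
The exception is (B): Al's single 3p electron is easier to remove than one from Mg's filled 3s².

(B)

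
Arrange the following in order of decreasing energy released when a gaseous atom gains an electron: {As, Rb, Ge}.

Ge > As > Rb

Ge is in period 4, group 14; As is in period 4, group 15; Rb is in period 5, group 1.
Atoms with high Z_eff and room in the valence shell (especially the halogens) have the most exothermic electron affinities.
Here both period and group differ, so the two effects have to be weighed against each other.
As > Rb: relative to Rb, both the across-period and down-group shifts push As's electron affinity up.
Ge > As: this pair runs against the simple trend — see the exception note.
Note the exception: Ge has a higher electron affinity than As, contrary to the simple trend — adding an electron to As's half-filled 4p³ is unfavourable, so Ge (4p²) has the more exothermic EA.
Tabulated electron affinity (kJ/mol): Ge 119, As 78, Rb 47.
So from highest to lowest: Ge > As > Rb.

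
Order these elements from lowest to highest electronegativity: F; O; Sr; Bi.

Atoms toward the upper right of the periodic table pull bonding electrons most strongly.
Neither a single period nor a single group — weigh both effects.
Bi > Sr: period and group pull opposite ways; the across-period shift dominates (2.02 vs 0.95).
O > Bi: both effects reinforce here, so O is clearly the higher of the two.
F > O: both are in period 2; the period trend gives F the larger value.
Tabulated electronegativity (Pauling): O 3.44, F 3.98, Sr 0.95, Bi 2.02.
So from lowest to highest: Sr < Bi < O < F.

Sr < Bi < O < F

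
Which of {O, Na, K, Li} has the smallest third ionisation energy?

After 2 electrons have been removed, what remains? O²⁺ still has 4 valence electrons; Na²⁺ is already 1 electron into the core; K²⁺ is already 1 electron into the core; Li²⁺ is already 1 electron into the core.
Usually core removal costs more than valence removal, but here the competition is close: a tightly held n=2 valence electron can cost more to remove than an n=3 core electron, so the actual values have to decide it.
The numbers (kJ/mol): O 5300, Na 6910, K 4420, Li 11815.
Overall IE_3 order: K < O < Na < Li.

K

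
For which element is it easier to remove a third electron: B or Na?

Consider each +2 ion: B²⁺ still has 1 valence electron; Na²⁺ is already 1 electron into the core.
Pulling an electron out of a noble-gas core costs far more than removing a remaining valence electron, so Na sits at the high end of IE_3.
Approximate IE_3 values (kJ/mol): B 3660, Na 6910.
Hence IE_3: B < Na.

B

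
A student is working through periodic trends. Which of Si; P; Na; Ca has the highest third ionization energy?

The third ionization energy removes an electron from the +2 ion. For each element: Si²⁺ still has 2 valence electrons; P²⁺ still has 3 valence electrons; Na²⁺ is already 1 electron into the core; Ca²⁺ is the bare [Ar] core.
Core electrons are held far more tightly than valence electrons, so Ca and Na top the IE_3 order.
Valence configurations: Si²⁺ [Ne]3s², P²⁺ [Ne]3s²3p¹.
P²⁺ loses a lone 3p electron whereas Si²⁺ must break into a filled 3s² pair, so IE_3(Si) > IE_3(P) even though P has the higher nuclear charge.
Tabulated IE_3 (kJ/mol): Si 3232, P 2914, Na 6910, Ca 4912.
Overall IE_3 order: P < Si < Ca < Na.

Na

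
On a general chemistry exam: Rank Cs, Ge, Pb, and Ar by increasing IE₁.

Cs, Pb, Ge, Ar

Ar is in period 3, group 18; Ge is in period 4, group 14; Cs is in period 6, group 1; Pb is in period 6, group 14.
Across a period the outer electron is held more tightly (higher IE₁); down a group it sits in a higher shell, more shielded, and comes off more easily.
These span different periods and groups, so the two trends combine.
Pb > Cs: both are in period 6; the period trend gives Pb the larger value.
Ge > Pb: they share group 14; the group trend gives Ge the larger value.
Ar > Ge: both effects reinforce here, so Ar is clearly the higher of the two.
Tabulated first ionization energy (kJ/mol): Ar 1521, Ge 762, Cs 376, Pb 716.
So from lowest to highest: Cs < Pb < Ge < Ar.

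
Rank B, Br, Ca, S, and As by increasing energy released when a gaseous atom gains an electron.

B is in period 2, group 13; S is in period 3, group 16; Ca is in period 4, group 2; As is in period 4, group 15; Br is in period 4, group 17.
EA tends to increase across a period and decrease down a group, though the pattern is less regular than for IE or radius.
Here both period and group differ, so the two effects have to be weighed against each other.
B > Ca: relative to Ca, both the across-period and down-group shifts push B's electron affinity up.
As > B: the two effects oppose for this pair; the across-period effect wins (78 vs 27 kJ/mol).
S > As: both effects reinforce here, so S is clearly the higher of the two.
Br > S: the two effects oppose for this pair; the across-period effect wins (325 vs 200 kJ/mol).
For reference (kJ/mol): B 27, S 200, Ca 2, As 78, Br 325.
So from lowest to highest: Ca < B < As < S < Br.

Ca < B < As < S < Br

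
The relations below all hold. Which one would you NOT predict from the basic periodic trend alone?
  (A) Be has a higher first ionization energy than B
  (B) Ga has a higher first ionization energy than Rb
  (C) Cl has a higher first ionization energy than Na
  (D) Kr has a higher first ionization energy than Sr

(A)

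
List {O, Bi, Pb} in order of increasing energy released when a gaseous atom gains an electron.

EA tends to increase across a period and decrease down a group, though the pattern is less regular than for IE or radius.
Neither a single period nor a single group — weigh both effects.
Bi > Pb: Bi lies to the right of Pb in period 6, so the across-period effect alone puts Bi higher.
O > Bi: relative to Bi, both the across-period and down-group shifts push O's electron affinity up.
For reference (kJ/mol): O 141, Pb 35, Bi 91.
So from lowest to highest: Pb < Bi < O.

Pb < Bi < O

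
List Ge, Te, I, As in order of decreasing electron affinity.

I, Te, Ge, As

Atoms with high Z_eff and room in the valence shell (especially the halogens) have the most exothermic electron affinities.
Neither a single period nor a single group — weigh both effects.
Ge > As: this pair runs against the simple trend — see the exception note.
Te > Ge: the two effects oppose for this pair; the across-period effect wins (190 vs 119 kJ/mol).
I > Te: I lies to the right of Te in period 5, so the across-period effect alone puts I higher.
Note the exception: Ge has a higher electron affinity than As, contrary to the simple trend — adding an electron to As's half-filled 4p³ is unfavourable, so Ge (4p²) has the more exothermic EA.
Tabulated electron affinity (kJ/mol): Ge 119, As 78, Te 190, I 295.
So from highest to lowest: I > Te > Ge > As.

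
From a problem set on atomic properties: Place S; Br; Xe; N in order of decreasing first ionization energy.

IE₁ increases left→right with effective nuclear charge and decreases top→bottom as the valence shell moves farther out.
These sit on a diagonal, where the across-period and down-group effects partly cancel.
Br > S: the two effects oppose for this pair; the across-period effect wins (1140 vs 1000 kJ/mol).
Xe > Br: period and group pull opposite ways; the across-period shift dominates (1170 vs 1140 kJ/mol).
N > Xe: the two effects oppose for this pair; the down-group effect wins (1402 vs 1170 kJ/mol).
Tabulated first ionization energy (kJ/mol): N 1402, S 1000, Br 1140, Xe 1170.
So from highest to lowest: N > Xe > Br > S.

N > Xe > Br > S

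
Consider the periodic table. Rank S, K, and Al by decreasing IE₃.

K, S, Al

Consider each +2 ion: S²⁺ still has 4 valence electrons; K²⁺ is already 1 electron into the core; Al²⁺ still has 1 valence electron.
Core electrons are held far more tightly than valence electrons, so K tops the IE_3 order.
Valence configurations: S²⁺ [Ne]3s²3p², Al²⁺ [Ne]3s¹.
The numbers (kJ/mol): S 3357, K 4420, Al 2745.
Hence IE_3: Al < S < K.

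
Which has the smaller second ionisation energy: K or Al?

Consider each +1 ion: K⁺ is the bare [Ar] core; Al⁺ still has 2 valence electrons.
Pulling an electron out of a noble-gas core costs far more than removing a remaining valence electron, so K sits at the high end of IE_2.
The numbers (kJ/mol): K 3052, Al 1817.
Overall IE_2 order: Al < K.

Al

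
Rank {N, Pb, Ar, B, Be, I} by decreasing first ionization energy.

Ar > N > I > Be > B > Pb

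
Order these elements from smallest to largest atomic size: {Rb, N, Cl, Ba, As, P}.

N < Cl < P < As < Ba < Rb

N is in period 2, group 15; P is in period 3, group 15; Cl is in period 3, group 17; As is in period 4, group 15; Rb is in period 5, group 1; Ba is in period 6, group 2.
Moving right in a period, electrons are added to the same shell under a stronger nuclear pull, so atoms get smaller; moving down, a new shell is opened and atoms get larger.
These span different periods and groups, so the two trends combine.
Cl > N: the two effects oppose for this pair; the down-group effect wins (99 vs 71 pm).
P > Cl: both are in period 3; the period trend gives P the larger value.
As > P: they share group 15; the group trend gives As the larger value.
Ba > As: both effects reinforce here, so Ba is clearly the larger of the two.
Rb > Ba: period and group pull opposite ways; the across-period shift dominates (210 vs 196 pm).
Approximate values (pm): N 71, P 111, Cl 99, As 121, Rb 210, Ba 196.
So from smallest to largest: N < Cl < P < As < Ba < Rb.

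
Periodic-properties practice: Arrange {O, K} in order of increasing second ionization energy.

K < O

After 1 electron has been removed, what remains? O⁺ still has 5 valence electrons; K⁺ is the bare [Ar] core.
Usually core removal costs more than valence removal, but here the competition is close: a tightly held n=2 valence electron can cost more to remove than an n=3 core electron, so the actual values have to decide it.
Approximate IE_2 values (kJ/mol): O 3388, K 3052.
Overall IE_2 order: K < O.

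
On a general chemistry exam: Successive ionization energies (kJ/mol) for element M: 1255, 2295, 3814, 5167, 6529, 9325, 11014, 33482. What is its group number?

Group 17

Look for the largest jump between consecutive ionization energies: IE8/IE7 ≈ 3.0, far larger than any earlier ratio.
That jump marks the point where a core electron is being removed. So the atom has 7 valence electrons.
A main-group element with 7 valence electrons is in group 17.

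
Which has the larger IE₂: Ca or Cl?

Cl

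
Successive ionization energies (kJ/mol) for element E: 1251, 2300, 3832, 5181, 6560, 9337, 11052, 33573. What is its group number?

Group 17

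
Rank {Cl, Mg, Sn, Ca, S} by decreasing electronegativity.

Cl > S > Sn > Mg > Ca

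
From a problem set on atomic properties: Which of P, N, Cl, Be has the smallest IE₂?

Be

Consider each +1 ion: P⁺ still has 4 valence electrons; N⁺ still has 4 valence electrons; Cl⁺ still has 6 valence electrons; Be⁺ still has 1 valence electron.
All are still removing valence electrons, so compare the +1 ions as you would atoms: IE_2 generally rises across a period (higher Z_eff) and falls down a group (larger shell), subject to the usual subshell exceptions.
Valence configurations: P⁺ [Ne]3s²3p², N⁺ [He]2s²2p², Cl⁺ [Ne]3s²3p⁴, Be⁺ [He]2s¹.
The numbers (kJ/mol): P 1907, N 2856, Cl 2298, Be 1757.
Hence IE_2: Be < P < Cl < N.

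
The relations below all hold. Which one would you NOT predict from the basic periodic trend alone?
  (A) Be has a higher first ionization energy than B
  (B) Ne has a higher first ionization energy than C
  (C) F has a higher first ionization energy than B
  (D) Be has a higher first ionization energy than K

(A)

The general trend: first ionization energy increases across a period and decreases down a group.
(A) Be (period 2, group 2) vs B (period 2, group 13): the stated order contradicts the simple trend.
(B) Ne (period 2, group 18) vs C (period 2, group 14): the stated order agrees with the simple trend.
(C) F (period 2, group 17) vs B (period 2, group 13): the stated order agrees with the simple trend.
(D) Be (period 2, group 2) vs K (period 4, group 1): the stated order agrees with the simple trend.
The exception is (A): removing B's lone 2p electron is easier than breaking Be's filled 2s².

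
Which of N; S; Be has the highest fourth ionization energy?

After 3 electrons have been removed, what remains? N³⁺ still has 2 valence electrons; S³⁺ still has 3 valence electrons; Be³⁺ is already 1 electron into the core.
Core electrons are held far more tightly than valence electrons, so Be tops the IE_4 order.
Valence configurations: N³⁺ [He]2s², S³⁺ [Ne]3s²3p¹.
Approximate IE_4 values (kJ/mol): N 7475, S 4556, Be 21007.
Putting it together, IE_4: S < N < Be.

Be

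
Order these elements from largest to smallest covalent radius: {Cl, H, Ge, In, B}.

Radius decreases left→right (rising Z_eff, same n) and increases top→bottom (higher n).
These span different periods and groups, so the two trends combine.
B > H: the two effects oppose for this pair; the down-group effect wins (85 vs 32 pm).
Cl > B: period and group pull opposite ways; the down-group shift dominates (99 vs 85 pm).
Ge > Cl: both effects reinforce here, so Ge is clearly the larger of the two.
In > Ge: relative to Ge, both the across-period and down-group shifts push In's atomic radius up.
Approximate values (pm): H 32, B 85, Cl 99, Ge 121, In 142.
So from largest to smallest: In > Ge > Cl > B > H.

In, Ge, Cl, B, H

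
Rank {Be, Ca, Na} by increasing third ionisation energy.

Consider each +2 ion: Be²⁺ is the bare [He] core; Ca²⁺ is the bare [Ar] core; Na²⁺ is already 1 electron into the core.
All of these are removing an electron from a noble-gas core or deeper; the smaller core (lower principal quantum number) is held far more tightly, and within a period the higher nuclear charge binds the same core more tightly.
The numbers (kJ/mol): Be 14849, Ca 4912, Na 6910.
Hence IE_3: Ca < Na < Be.

Ca, Na, Be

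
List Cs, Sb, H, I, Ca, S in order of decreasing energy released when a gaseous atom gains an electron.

I, S, Sb, H, Cs, Ca

H is in period 1, group 1; S is in period 3, group 16; Ca is in period 4, group 2; Sb is in period 5, group 15; I is in period 5, group 17; Cs is in period 6, group 1.
EA tends to increase across a period and decrease down a group, though the pattern is less regular than for IE or radius.
Neither a single period nor a single group — weigh both effects.
Cs > Ca: this pair runs against the simple trend — see the exception note.
H > Cs: H sits above Cs in group 1, so the down-group effect alone puts H higher.
Sb > H: period and group pull opposite ways; the across-period shift dominates (103 vs 73 kJ/mol).
S > Sb: relative to Sb, both the across-period and down-group shifts push S's electron affinity up.
I > S: period and group pull opposite ways; the across-period shift dominates (295 vs 200 kJ/mol).
Note the exception: Cs has a higher electron affinity than Ca, contrary to the simple trend — adding an electron to Ca (ns²) has to open a new, higher-energy np subshell, which is unfavourable.
For reference (kJ/mol): H 73, S 200, Ca 2, Sb 103, I 295, Cs 46.
So from highest to lowest: I > S > Sb > H > Cs > Ca.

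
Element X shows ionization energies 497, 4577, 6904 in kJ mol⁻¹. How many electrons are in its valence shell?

1

Look for the largest jump between consecutive ionization energies: IE2/IE1 ≈ 9.2, far larger than any earlier ratio.
That jump marks the point where a core electron is being removed. So the atom has 1 valence electron.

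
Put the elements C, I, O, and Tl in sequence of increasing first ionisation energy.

C is in period 2, group 14; O is in period 2, group 16; I is in period 5, group 17; Tl is in period 6, group 13.
IE₁ increases left→right with effective nuclear charge and decreases top→bottom as the valence shell moves farther out.
These span different periods and groups, so the two trends combine.
I > Tl: both effects reinforce here, so I is clearly the higher of the two.
C > I: period and group pull opposite ways; the down-group shift dominates (1086 vs 1008 kJ/mol).
O > C: O lies to the right of C in period 2, so the across-period effect alone puts O higher.
For reference (kJ/mol): C 1086, O 1314, I 1008, Tl 589.
So from lowest to highest: Tl < I < C < O.

Tl < I < C < O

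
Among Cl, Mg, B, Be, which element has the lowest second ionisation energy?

Mg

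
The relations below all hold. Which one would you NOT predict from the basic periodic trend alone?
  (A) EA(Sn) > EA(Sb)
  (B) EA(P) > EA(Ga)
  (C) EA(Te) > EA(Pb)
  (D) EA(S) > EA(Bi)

(A)

The general trend: electron affinity increases across a period and decreases down a group.
(A) Sn (period 5, group 14) vs Sb (period 5, group 15): the stated order contradicts the simple trend.
(B) P (period 3, group 15) vs Ga (period 4, group 13): the stated order agrees with the simple trend.
(C) Te (period 5, group 16) vs Pb (period 6, group 14): the stated order agrees with the simple trend.
(D) S (period 3, group 16) vs Bi (period 6, group 15): the stated order agrees with the simple trend.
The exception is (A): adding an electron to Sb's half-filled 5p³ is unfavourable, so Sn has the more exothermic EA.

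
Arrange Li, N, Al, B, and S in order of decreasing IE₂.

After 1 electron has been removed, what remains? Li⁺ is the bare [He] core; N⁺ still has 4 valence electrons; Al⁺ still has 2 valence electrons; B⁺ still has 2 valence electrons; S⁺ still has 5 valence electrons.
Pulling an electron out of a noble-gas core costs far more than removing a remaining valence electron, so Li sits at the high end of IE_2.
Valence configurations: N⁺ [He]2s²2p², Al⁺ [Ne]3s², B⁺ [He]2s², S⁺ [Ne]3s²3p³.
The numbers (kJ/mol): Li 7298, N 2856, Al 1817, B 2427, S 2252.
So the second ionization energies run Al < S < B < N < Li.

Li, N, B, S, Al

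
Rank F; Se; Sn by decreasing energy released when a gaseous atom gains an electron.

F > Se > Sn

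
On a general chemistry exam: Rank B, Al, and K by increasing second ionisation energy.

Consider each +1 ion: B⁺ still has 2 valence electrons; Al⁺ still has 2 valence electrons; K⁺ is the bare [Ar] core.
Core electrons are held far more tightly than valence electrons, so K tops the IE_2 order.
Valence configurations: B⁺ [He]2s², Al⁺ [Ne]3s².
The numbers (kJ/mol): B 2427, Al 1817, K 3052.
Hence IE_2: Al < B < K.

Al < B < K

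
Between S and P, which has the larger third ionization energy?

S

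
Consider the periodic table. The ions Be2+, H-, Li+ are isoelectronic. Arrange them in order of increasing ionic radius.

Be2+, Li+, H-

All of these have 2 electrons, so size is governed by nuclear charge alone: the more protons, the stronger the pull on the same electron cloud, and the smaller the ion.
Nuclear charges: Be2+ (Z=4), Li+ (Z=3), H- (Z=1).
Smallest to largest: Be2+ < Li+ < H-.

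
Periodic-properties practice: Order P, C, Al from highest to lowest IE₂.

C > P > Al

IE_2 is the cost of taking one more electron from the +1 cation: P⁺ still has 4 valence electrons; C⁺ still has 3 valence electrons; Al⁺ still has 2 valence electrons.
All are still removing valence electrons, so compare the +1 ions as you would atoms: IE_2 generally rises across a period (higher Z_eff) and falls down a group (larger shell), subject to the usual subshell exceptions.
Valence configurations: P⁺ [Ne]3s²3p², C⁺ [He]2s²2p¹, Al⁺ [Ne]3s².
Approximate IE_2 values (kJ/mol): P 1907, C 2353, Al 1817.
Hence IE_2: Al < P < C.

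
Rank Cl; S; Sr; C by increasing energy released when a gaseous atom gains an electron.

Sr < C < S < Cl

C is in period 2, group 14; S is in period 3, group 16; Cl is in period 3, group 17; Sr is in period 5, group 2.
Atoms with high Z_eff and room in the valence shell (especially the halogens) have the most exothermic electron affinities.
Neither a single period nor a single group — weigh both effects.
C > Sr: relative to Sr, both the across-period and down-group shifts push C's electron affinity up.
S > C: the two effects oppose for this pair; the across-period effect wins (200 vs 122 kJ/mol).
Cl > S: Cl lies to the right of S in period 3, so the across-period effect alone puts Cl higher.
For reference (kJ/mol): C 122, S 200, Cl 349, Sr 5.
So from lowest to highest: Sr < C < S < Cl.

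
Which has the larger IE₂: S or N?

N

Consider each +1 ion: S⁺ still has 5 valence electrons; N⁺ still has 4 valence electrons.
All are still removing valence electrons, so compare the +1 ions as you would atoms: IE_2 generally rises across a period (higher Z_eff) and falls down a group (larger shell), subject to the usual subshell exceptions.
Valence configurations: S⁺ [Ne]3s²3p³, N⁺ [He]2s²2p².
Approximate IE_2 values (kJ/mol): S 2252, N 2856.
So the second ionization energies run S < N.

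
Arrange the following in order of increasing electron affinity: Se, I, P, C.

C is in period 2, group 14; P is in period 3, group 15; Se is in period 4, group 16; I is in period 5, group 17.
Adding an electron releases more energy for atoms nearer the top right (short of the noble gases).
These sit on a diagonal, where the across-period and down-group effects partly cancel.
C > P: period and group pull opposite ways; the down-group shift dominates (122 vs 72 kJ/mol).
Se > C: period and group pull opposite ways; the across-period shift dominates (195 vs 122 kJ/mol).
I > Se: period and group pull opposite ways; the across-period shift dominates (295 vs 195 kJ/mol).
For reference (kJ/mol): C 122, P 72, Se 195, I 295.
So from lowest to highest: P < C < Se < I.

P < C < Se < I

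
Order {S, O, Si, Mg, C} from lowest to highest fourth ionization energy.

Si < S < C < O < Mg

The fourth ionization energy removes an electron from the +3 ion. For each element: S³⁺ still has 3 valence electrons; O³⁺ still has 3 valence electrons; Si³⁺ still has 1 valence electron; Mg³⁺ is already 1 electron into the core; C³⁺ still has 1 valence electron.
Breaking into a closed-shell core is much more expensive than removing a leftover valence electron — Mg has the largest IE_4 here.
Valence configurations: S³⁺ [Ne]3s²3p¹, O³⁺ [He]2s²2p¹, Si³⁺ [Ne]3s¹, C³⁺ [He]2s¹.
Tabulated IE_4 (kJ/mol): S 4556, O 7469, Si 4356, Mg 10543, C 6223.
Putting it together, IE_4: Si < S < C < O < Mg.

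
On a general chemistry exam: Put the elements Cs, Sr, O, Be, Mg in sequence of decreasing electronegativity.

O, Be, Mg, Sr, Cs

Be is in period 2, group 2; O is in period 2, group 16; Mg is in period 3, group 2; Sr is in period 5, group 2; Cs is in period 6, group 1.
EN rises left→right (higher Z_eff, smaller atoms) and falls top→bottom (larger, more shielded atoms).
Here both period and group differ, so the two effects have to be weighed against each other.
Sr > Cs: both effects reinforce here, so Sr is clearly the higher of the two.
Mg > Sr: they share group 2; the group trend gives Mg the larger value.
Be > Mg: Be sits above Mg in group 2, so the down-group effect alone puts Be higher.
O > Be: both are in period 2; the period trend gives O the larger value.
Approximate values (Pauling): Be 1.57, O 3.44, Mg 1.31, Sr 0.95, Cs 0.79.
So from highest to lowest: O > Be > Mg > Sr > Cs.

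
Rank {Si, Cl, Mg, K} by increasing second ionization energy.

Consider each +1 ion: Si⁺ still has 3 valence electrons; Cl⁺ still has 6 valence electrons; Mg⁺ still has 1 valence electron; K⁺ is the bare [Ar] core.
Pulling an electron out of a noble-gas core costs far more than removing a remaining valence electron, so K sits at the high end of IE_2.
Valence configurations: Si⁺ [Ne]3s²3p¹, Cl⁺ [Ne]3s²3p⁴, Mg⁺ [Ne]3s¹.
Approximate IE_2 values (kJ/mol): Si 1577, Cl 2298, Mg 1451, K 3052.
Hence IE_2: Mg < Si < Cl < K.

Mg < Si < Cl < K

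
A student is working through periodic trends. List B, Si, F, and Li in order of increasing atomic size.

F < B < Si < Li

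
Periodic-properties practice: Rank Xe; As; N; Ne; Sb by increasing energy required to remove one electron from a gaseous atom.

N is in period 2, group 15; Ne is in period 2, group 18; As is in period 4, group 15; Sb is in period 5, group 15; Xe is in period 5, group 18.
Removing the outermost electron gets harder across a period and easier down a group.
These span different periods and groups, so the two trends combine.
As > Sb: they share group 15; the group trend gives As the larger value.
Xe > As: period and group pull opposite ways; the across-period shift dominates (1170 vs 947 kJ/mol).
N > Xe: the two effects oppose for this pair; the down-group effect wins (1402 vs 1170 kJ/mol).
Ne > N: both are in period 2; the period trend gives Ne the larger value.
Approximate values (kJ/mol): N 1402, Ne 2081, As 947, Sb 831, Xe 1170.
So from lowest to highest: Sb < As < Xe < N < Ne.

Sb, As, Xe, N, Ne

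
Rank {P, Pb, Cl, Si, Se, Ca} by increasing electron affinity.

Ca, Pb, P, Si, Se, Cl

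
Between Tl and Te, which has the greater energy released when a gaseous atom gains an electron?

Te

Atoms with high Z_eff and room in the valence shell (especially the halogens) have the most exothermic electron affinities.
Here both period and group differ, so the two effects have to be weighed against each other.
Te > Tl: both effects reinforce here, so Te is clearly the higher of the two.
Approximate values (kJ/mol): Te 190, Tl 19.
So Te has the greater energy released when a gaseous atom gains an electron (Te > Tl).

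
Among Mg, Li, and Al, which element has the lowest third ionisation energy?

Al

IE_3 is the cost of taking one more electron from the +2 cation: Mg²⁺ is the bare [Ne] core; Li²⁺ is already 1 electron into the core; Al²⁺ still has 1 valence electron.
Pulling an electron out of a noble-gas core costs far more than removing a remaining valence electron, so Mg and Li sit at the high end of IE_3.
Tabulated IE_3 (kJ/mol): Mg 7733, Li 11815, Al 2745.
Putting it together, IE_3: Al < Mg < Li.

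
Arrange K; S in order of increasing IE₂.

IE_2 is the cost of taking one more electron from the +1 cation: K⁺ is the bare [Ar] core; S⁺ still has 5 valence electrons.
Breaking into a closed-shell core is much more expensive than removing a leftover valence electron — K has the largest IE_2 here.
Tabulated IE_2 (kJ/mol): K 3052, S 2252.
Putting it together, IE_2: S < K.

S < K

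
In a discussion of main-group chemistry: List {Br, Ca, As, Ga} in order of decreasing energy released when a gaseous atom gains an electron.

Ca is in period 4, group 2; Ga is in period 4, group 13; As is in period 4, group 15; Br is in period 4, group 17.
Adding an electron releases more energy for atoms nearer the top right (short of the noble gases).
All lie in period 4, so electron affinity increases left to right.
So from highest to lowest: Br > As > Ga > Ca.

Br > As > Ga > Ca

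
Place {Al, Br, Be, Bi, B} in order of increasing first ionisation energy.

Across a period the outer electron is held more tightly (higher IE₁); down a group it sits in a higher shell, more shielded, and comes off more easily.
Neither a single period nor a single group — weigh both effects.
Bi > Al: the two effects oppose for this pair; the across-period effect wins (703 vs 578 kJ/mol).
B > Bi: period and group pull opposite ways; the down-group shift dominates (801 vs 703 kJ/mol).
Be > B: this pair runs against the simple trend — see the exception note.
Br > Be: period and group pull opposite ways; the across-period shift dominates (1140 vs 900 kJ/mol).
Note the exception: Be has a higher first ionization energy than B, contrary to the simple trend — removing B's lone 2p electron is easier than breaking Be's filled 2s².
Approximate values (kJ/mol): Be 900, B 801, Al 578, Br 1140, Bi 703.
So from lowest to highest: Al < Bi < B < Be < Br.

Al < Bi < B < Be < Br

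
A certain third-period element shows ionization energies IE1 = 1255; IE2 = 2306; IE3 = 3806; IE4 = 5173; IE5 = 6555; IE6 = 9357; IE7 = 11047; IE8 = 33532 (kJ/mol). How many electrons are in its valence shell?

Look for the largest jump between consecutive ionization energies: IE8/IE7 ≈ 3.0, far larger than any earlier ratio.
That jump marks the point where a core electron is being removed. So the atom has 7 valence electrons.

7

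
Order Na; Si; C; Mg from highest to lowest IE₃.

After 2 electrons have been removed, what remains? Na²⁺ is already 1 electron into the core; Si²⁺ still has 2 valence electrons; C²⁺ still has 2 valence electrons; Mg²⁺ is the bare [Ne] core.
Core electrons are held far more tightly than valence electrons, so Na and Mg top the IE_3 order.
Valence configurations: Si²⁺ [Ne]3s², C²⁺ [He]2s².
The numbers (kJ/mol): Na 6910, Si 3232, C 4620, Mg 7733.
Overall IE_3 order: Si < C < Na < Mg.

Mg, Na, C, Si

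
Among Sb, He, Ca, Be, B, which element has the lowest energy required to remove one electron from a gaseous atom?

He is in period 1, group 18; Be is in period 2, group 2; B is in period 2, group 13; Ca is in period 4, group 2; Sb is in period 5, group 15.
Removing the outermost electron gets harder across a period and easier down a group.
Neither a single period nor a single group — weigh both effects.
B > Ca: both effects reinforce here, so B is clearly the higher of the two.
Sb > B: the two effects oppose for this pair; the across-period effect wins (831 vs 801 kJ/mol).
Be > Sb: the two effects oppose for this pair; the down-group effect wins (900 vs 831 kJ/mol).
He > Be: both effects reinforce here, so He is clearly the higher of the two.
Note the exception: Be has a higher first ionization energy than B, contrary to the simple trend — removing B's lone 2p electron is easier than breaking Be's filled 2s².
Tabulated first ionization energy (kJ/mol): He 2372, Be 900, B 801, Ca 590, Sb 831.
The lowest energy required to remove one electron from a gaseous atom among these belongs to Ca.

Ca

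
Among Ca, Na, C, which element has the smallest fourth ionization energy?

C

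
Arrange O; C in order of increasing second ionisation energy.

Consider each +1 ion: O⁺ still has 5 valence electrons; C⁺ still has 3 valence electrons.
All are still removing valence electrons, so compare the +1 ions as you would atoms: IE_2 generally rises across a period (higher Z_eff) and falls down a group (larger shell), subject to the usual subshell exceptions.
Valence configurations: O⁺ [He]2s²2p³, C⁺ [He]2s²2p¹.
Approximate IE_2 values (kJ/mol): O 3388, C 2353.
Putting it together, IE_2: C < O.

C, O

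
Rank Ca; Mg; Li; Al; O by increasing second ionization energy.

The second ionization energy removes an electron from the +1 ion. For each element: Ca⁺ still has 1 valence electron; Mg⁺ still has 1 valence electron; Li⁺ is the bare [He] core; Al⁺ still has 2 valence electrons; O⁺ still has 5 valence electrons.
Core electrons are held far more tightly than valence electrons, so Li tops the IE_2 order.
Valence configurations: Ca⁺ [Ar]4s¹, Mg⁺ [Ne]3s¹, Al⁺ [Ne]3s², O⁺ [He]2s²2p³.
The numbers (kJ/mol): Ca 1145, Mg 1451, Li 7298, Al 1817, O 3388.
So the second ionization energies run Ca < Mg < Al < O < Li.

Ca < Mg < Al < O < Li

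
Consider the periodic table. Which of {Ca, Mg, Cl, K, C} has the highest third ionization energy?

IE_3 is the cost of taking one more electron from the +2 cation: Ca²⁺ is the bare [Ar] core; Mg²⁺ is the bare [Ne] core; Cl²⁺ still has 5 valence electrons; K²⁺ is already 1 electron into the core; C²⁺ still has 2 valence electrons.
Usually core removal costs more than valence removal, but here the competition is close: a tightly held n=2 valence electron can cost more to remove than an n=3 core electron, so the actual values have to decide it.
Valence configurations: Cl²⁺ [Ne]3s²3p³, C²⁺ [He]2s².
The numbers (kJ/mol): Ca 4912, Mg 7733, Cl 3822, K 4420, C 4620.
Overall IE_3 order: Cl < K < C < Ca < Mg.

Mg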